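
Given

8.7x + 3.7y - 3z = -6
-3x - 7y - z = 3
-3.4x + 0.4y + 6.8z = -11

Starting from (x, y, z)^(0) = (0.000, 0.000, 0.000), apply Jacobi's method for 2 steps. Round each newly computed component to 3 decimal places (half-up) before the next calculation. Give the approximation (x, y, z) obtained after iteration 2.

(-1.065, 0.098, -1.937)

Iteration 1:
  x = (-6 - (3.7)·0.000 - (-3)·0.000) / (8.7) = -0.690
  y = (3 - (-3)·0.000 - (-1)·0.000) / (-7) = -0.429
  z = (-11 - (-3.4)·0.000 - (0.4)·0.000) / (6.8) = -1.618
Iteration 2:
  x = (-6 - (3.7)·-0.429 - (-3)·-1.618) / (8.7) = -1.065
  y = (3 - (-3)·-0.690 - (-1)·-1.618) / (-7) = 0.098
  z = (-11 - (-3.4)·-0.690 - (0.4)·-0.429) / (6.8) = -1.937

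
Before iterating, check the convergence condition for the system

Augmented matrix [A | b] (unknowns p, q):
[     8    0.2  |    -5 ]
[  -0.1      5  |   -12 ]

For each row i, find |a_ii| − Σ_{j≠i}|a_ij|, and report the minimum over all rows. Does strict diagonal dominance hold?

row 1: |8| − (0.2) = 7.8
row 2: |5| − (0.1) = 4.9
minimum over rows = 4.9 → strictly diagonally dominant (convergence guaranteed)

4.9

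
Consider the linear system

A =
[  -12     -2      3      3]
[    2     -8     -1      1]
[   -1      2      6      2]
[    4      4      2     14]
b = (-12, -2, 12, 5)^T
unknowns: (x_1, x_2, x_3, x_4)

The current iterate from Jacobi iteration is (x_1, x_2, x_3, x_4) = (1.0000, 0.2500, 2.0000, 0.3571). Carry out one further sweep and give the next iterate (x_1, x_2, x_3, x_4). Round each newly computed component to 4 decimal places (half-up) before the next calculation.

(1.5476, 0.2946, 1.9643, -0.2857)

One sweep:
  x_1 = (-12 - (-2)·0.2500 - (3)·2.0000 - (3)·0.3571) / (-12) = 1.5476
  x_2 = (-2 - (2)·1.0000 - (-1)·2.0000 - (1)·0.3571) / (-8) = 0.2946
  x_3 = (12 - (-1)·1.0000 - (2)·0.2500 - (2)·0.3571) / (6) = 1.9643
  x_4 = (5 - (4)·1.0000 - (4)·0.2500 - (2)·2.0000) / (14) = -0.2857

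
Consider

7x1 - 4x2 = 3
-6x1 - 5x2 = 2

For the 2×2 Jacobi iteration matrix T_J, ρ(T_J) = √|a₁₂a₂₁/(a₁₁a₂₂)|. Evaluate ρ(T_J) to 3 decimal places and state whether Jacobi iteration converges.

0.828

a₁₂a₂₁/(a₁₁a₂₂) = (-4)·(-6) / ((7)·(-5)) = -0.685714
ρ = √|-0.685714| = √0.685714 = 0.828
ρ < 1, so Jacobi converges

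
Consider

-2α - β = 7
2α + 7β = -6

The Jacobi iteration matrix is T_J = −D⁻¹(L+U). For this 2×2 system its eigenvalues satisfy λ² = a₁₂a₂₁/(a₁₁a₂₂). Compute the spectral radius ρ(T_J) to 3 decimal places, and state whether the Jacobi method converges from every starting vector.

a₁₂a₂₁/(a₁₁a₂₂) = (-1)·(2) / ((-2)·(7)) = 0.142857
ρ = √|0.142857| = √0.142857 = 0.378
ρ < 1, so Jacobi converges

0.378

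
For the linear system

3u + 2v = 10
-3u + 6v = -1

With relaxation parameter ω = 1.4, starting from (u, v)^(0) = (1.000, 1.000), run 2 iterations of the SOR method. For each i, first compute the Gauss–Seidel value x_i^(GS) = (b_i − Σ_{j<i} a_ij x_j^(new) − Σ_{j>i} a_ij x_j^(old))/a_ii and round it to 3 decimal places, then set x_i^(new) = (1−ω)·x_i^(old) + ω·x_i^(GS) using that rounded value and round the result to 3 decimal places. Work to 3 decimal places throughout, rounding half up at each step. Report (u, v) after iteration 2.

Iteration 1:
  u: GS value = (10 - (2)·1.000) / (3) = 2.667;  u ← (1−ω)·1.000 + ω·2.667 = 3.334
  v: GS value = (-1 - (-3)·3.334) / (6) = 1.500;  v ← (1−ω)·1.000 + ω·1.500 = 1.700
Iteration 2:
  u: GS value = (10 - (2)·1.700) / (3) = 2.200;  u ← (1−ω)·3.334 + ω·2.200 = 1.746
  v: GS value = (-1 - (-3)·1.746) / (6) = 0.706;  v ← (1−ω)·1.700 + ω·0.706 = 0.308

(1.746, 0.308)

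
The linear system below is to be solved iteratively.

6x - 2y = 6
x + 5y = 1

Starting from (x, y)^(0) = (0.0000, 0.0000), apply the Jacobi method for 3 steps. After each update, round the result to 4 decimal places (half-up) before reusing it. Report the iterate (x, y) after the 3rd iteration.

(1.0000, -0.0133)

Iteration 1:
  x = (6 - (-2)·0.0000) / (6) = 1.0000
  y = (1 - (1)·0.0000) / (5) = 0.2000
Iteration 2:
  x = (6 - (-2)·0.2000) / (6) = 1.0667
  y = (1 - (1)·1.0000) / (5) = 0.0000
Iteration 3:
  x = (6 - (-2)·0.0000) / (6) = 1.0000
  y = (1 - (1)·1.0667) / (5) = -0.0133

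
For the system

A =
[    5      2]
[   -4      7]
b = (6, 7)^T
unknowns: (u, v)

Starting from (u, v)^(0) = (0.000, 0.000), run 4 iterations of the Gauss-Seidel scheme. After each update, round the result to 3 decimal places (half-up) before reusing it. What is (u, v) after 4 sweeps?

(0.644, 1.368)

Iteration 1:
  u = (6 - (2)·0.000) / (5) = 1.200
  v = (7 - (-4)·1.200) / (7) = 1.686
Iteration 2:
  u = (6 - (2)·1.686) / (5) = 0.526
  v = (7 - (-4)·0.526) / (7) = 1.301
Iteration 3:
  u = (6 - (2)·1.301) / (5) = 0.680
  v = (7 - (-4)·0.680) / (7) = 1.389
Iteration 4:
  u = (6 - (2)·1.389) / (5) = 0.644
  v = (7 - (-4)·0.644) / (7) = 1.368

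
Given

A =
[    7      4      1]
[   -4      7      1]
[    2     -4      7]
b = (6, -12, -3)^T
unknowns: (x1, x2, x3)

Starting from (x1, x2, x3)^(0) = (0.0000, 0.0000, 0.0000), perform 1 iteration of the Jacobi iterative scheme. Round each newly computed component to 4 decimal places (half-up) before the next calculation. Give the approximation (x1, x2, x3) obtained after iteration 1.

Iteration 1:
  x1 = (6 - (4)·0.0000 - (1)·0.0000) / (7) = 0.8571
  x2 = (-12 - (-4)·0.0000 - (1)·0.0000) / (7) = -1.7143
  x3 = (-3 - (2)·0.0000 - (-4)·0.0000) / (7) = -0.4286

(0.8571, -1.7143, -0.4286)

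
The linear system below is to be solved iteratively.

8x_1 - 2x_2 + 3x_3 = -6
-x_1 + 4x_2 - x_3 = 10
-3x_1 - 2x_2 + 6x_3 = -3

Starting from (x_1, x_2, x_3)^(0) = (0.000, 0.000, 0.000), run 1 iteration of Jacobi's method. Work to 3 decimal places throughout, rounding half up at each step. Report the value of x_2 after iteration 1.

2.500

Iteration 1:
  x_1 = (-6 - (-2)·0.000 - (3)·0.000) / (8) = -0.750
  x_2 = (10 - (-1)·0.000 - (-1)·0.000) / (4) = 2.500
  x_3 = (-3 - (-3)·0.000 - (-2)·0.000) / (6) = -0.500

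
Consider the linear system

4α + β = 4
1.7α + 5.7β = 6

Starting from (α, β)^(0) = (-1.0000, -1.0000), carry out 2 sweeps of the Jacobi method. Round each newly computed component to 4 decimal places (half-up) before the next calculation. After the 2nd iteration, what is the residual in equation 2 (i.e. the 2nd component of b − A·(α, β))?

0.9992

Iteration 1:
  α = (4 - (1)·-1.0000) / (4) = 1.2500
  β = (6 - (1.7)·-1.0000) / (5.7) = 1.3509
Iteration 2:
  α = (4 - (1)·1.3509) / (4) = 0.6623
  β = (6 - (1.7)·1.2500) / (5.7) = 0.6798
Residual b − A·x = (0.6710, 0.9992)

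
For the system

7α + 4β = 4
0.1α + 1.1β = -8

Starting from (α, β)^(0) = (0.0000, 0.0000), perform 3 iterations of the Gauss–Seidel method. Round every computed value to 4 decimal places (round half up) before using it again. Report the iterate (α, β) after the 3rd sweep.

(4.9744, -7.7249)

Iteration 1:
  α = (4 - (4)·0.0000) / (7) = 0.5714
  β = (-8 - (0.1)·0.5714) / (1.1) = -7.3247
Iteration 2:
  α = (4 - (4)·-7.3247) / (7) = 4.7570
  β = (-8 - (0.1)·4.7570) / (1.1) = -7.7052
Iteration 3:
  α = (4 - (4)·-7.7052) / (7) = 4.9744
  β = (-8 - (0.1)·4.9744) / (1.1) = -7.7249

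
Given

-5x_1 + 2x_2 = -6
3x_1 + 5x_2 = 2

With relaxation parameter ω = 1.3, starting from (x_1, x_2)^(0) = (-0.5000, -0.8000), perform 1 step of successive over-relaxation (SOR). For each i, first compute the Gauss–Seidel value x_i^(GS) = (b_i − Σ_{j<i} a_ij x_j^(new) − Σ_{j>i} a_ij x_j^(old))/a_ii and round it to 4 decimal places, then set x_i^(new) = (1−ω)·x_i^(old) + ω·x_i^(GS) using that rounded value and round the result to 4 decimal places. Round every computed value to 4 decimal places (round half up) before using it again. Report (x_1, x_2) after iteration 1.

(1.2940, -0.2493)

Iteration 1:
  x_1: GS value = (-6 - (2)·-0.8000) / (-5) = 0.8800;  x_1 ← (1−ω)·-0.5000 + ω·0.8800 = 1.2940
  x_2: GS value = (2 - (3)·1.2940) / (5) = -0.3764;  x_2 ← (1−ω)·-0.8000 + ω·-0.3764 = -0.2493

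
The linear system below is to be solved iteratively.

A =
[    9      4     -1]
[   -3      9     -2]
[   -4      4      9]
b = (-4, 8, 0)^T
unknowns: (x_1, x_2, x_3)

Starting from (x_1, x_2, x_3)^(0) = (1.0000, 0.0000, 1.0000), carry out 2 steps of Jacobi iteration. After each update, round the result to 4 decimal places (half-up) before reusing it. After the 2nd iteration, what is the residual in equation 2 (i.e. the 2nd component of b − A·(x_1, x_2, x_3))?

-4.5797

Iteration 1:
  x_1 = (-4 - (4)·0.0000 - (-1)·1.0000) / (9) = -0.3333
  x_2 = (8 - (-3)·1.0000 - (-2)·1.0000) / (9) = 1.4444
  x_3 = (0 - (-4)·1.0000 - (4)·0.0000) / (9) = 0.4444
Iteration 2:
  x_1 = (-4 - (4)·1.4444 - (-1)·0.4444) / (9) = -1.0370
  x_2 = (8 - (-3)·-0.3333 - (-2)·0.4444) / (9) = 0.8765
  x_3 = (0 - (-4)·-0.3333 - (4)·1.4444) / (9) = -0.7901
Residual b − A·x = (1.0369, -4.5797, -0.5431)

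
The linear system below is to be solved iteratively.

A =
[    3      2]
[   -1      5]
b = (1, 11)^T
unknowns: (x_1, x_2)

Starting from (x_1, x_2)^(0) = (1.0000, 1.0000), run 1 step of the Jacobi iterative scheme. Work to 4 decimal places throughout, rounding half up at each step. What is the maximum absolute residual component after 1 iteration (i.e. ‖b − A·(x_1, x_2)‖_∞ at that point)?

Iteration 1:
  x_1 = (1 - (2)·1.0000) / (3) = -0.3333
  x_2 = (11 - (-1)·1.0000) / (5) = 2.4000
Residual b − A·x = (-2.8001, -1.3333); ∞-norm = 2.8001

2.8001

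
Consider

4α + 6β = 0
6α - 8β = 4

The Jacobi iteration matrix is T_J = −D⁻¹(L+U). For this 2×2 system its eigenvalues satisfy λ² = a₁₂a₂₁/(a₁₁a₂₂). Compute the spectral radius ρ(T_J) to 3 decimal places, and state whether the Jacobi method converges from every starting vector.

a₁₂a₂₁/(a₁₁a₂₂) = (6)·(6) / ((4)·(-8)) = -1.125000
ρ = √|-1.125000| = √1.125000 = 1.061
ρ > 1, so Jacobi diverges

1.061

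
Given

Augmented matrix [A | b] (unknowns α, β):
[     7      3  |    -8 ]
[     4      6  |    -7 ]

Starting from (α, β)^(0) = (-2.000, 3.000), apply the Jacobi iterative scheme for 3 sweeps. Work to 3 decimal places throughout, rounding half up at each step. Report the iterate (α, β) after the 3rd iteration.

(-1.337, -0.357)

Iteration 1:
  α = (-8 - (3)·3.000) / (7) = -2.429
  β = (-7 - (4)·-2.000) / (6) = 0.167
Iteration 2:
  α = (-8 - (3)·0.167) / (7) = -1.214
  β = (-7 - (4)·-2.429) / (6) = 0.453
Iteration 3:
  α = (-8 - (3)·0.453) / (7) = -1.337
  β = (-7 - (4)·-1.214) / (6) = -0.357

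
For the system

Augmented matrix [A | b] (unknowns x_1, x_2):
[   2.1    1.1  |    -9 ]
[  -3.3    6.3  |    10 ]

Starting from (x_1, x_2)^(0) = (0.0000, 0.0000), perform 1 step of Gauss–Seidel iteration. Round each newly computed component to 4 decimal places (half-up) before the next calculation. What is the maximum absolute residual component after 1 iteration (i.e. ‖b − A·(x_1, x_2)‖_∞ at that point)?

0.7233

Iteration 1:
  x_1 = (-9 - (1.1)·0.0000) / (2.1) = -4.2857
  x_2 = (10 - (-3.3)·-4.2857) / (6.3) = -0.6576
Residual b − A·x = (0.7233, 0.0001); ∞-norm = 0.7233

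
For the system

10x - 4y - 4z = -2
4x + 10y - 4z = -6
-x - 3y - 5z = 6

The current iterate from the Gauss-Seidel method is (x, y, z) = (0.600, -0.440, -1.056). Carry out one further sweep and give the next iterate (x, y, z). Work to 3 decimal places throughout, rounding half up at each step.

(-0.798, -0.703, -0.619)

One sweep:
  x = (-2 - (-4)·-0.440 - (-4)·-1.056) / (10) = -0.798
  y = (-6 - (4)·-0.798 - (-4)·-1.056) / (10) = -0.703
  z = (6 - (-1)·-0.798 - (-3)·-0.703) / (-5) = -0.619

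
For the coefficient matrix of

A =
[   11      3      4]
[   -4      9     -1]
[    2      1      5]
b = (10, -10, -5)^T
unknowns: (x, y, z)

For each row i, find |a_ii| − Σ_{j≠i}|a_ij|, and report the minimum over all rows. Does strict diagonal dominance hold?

2

row 1: |11| − (3+4) = 4
row 2: |9| − (4+1) = 4
row 3: |5| − (2+1) = 2
minimum over rows = 2 → strictly diagonally dominant (convergence guaranteed)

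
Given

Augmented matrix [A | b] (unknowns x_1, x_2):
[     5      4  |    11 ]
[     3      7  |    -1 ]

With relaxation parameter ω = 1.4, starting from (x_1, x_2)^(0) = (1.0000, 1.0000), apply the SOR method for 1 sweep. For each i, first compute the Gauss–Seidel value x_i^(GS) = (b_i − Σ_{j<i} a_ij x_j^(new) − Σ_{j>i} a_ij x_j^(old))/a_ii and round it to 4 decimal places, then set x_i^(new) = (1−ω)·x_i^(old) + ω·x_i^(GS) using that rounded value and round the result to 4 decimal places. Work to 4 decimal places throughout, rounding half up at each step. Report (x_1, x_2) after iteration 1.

(1.5600, -1.5360)

Iteration 1:
  x_1: GS value = (11 - (4)·1.0000) / (5) = 1.4000;  x_1 ← (1−ω)·1.0000 + ω·1.4000 = 1.5600
  x_2: GS value = (-1 - (3)·1.5600) / (7) = -0.8114;  x_2 ← (1−ω)·1.0000 + ω·-0.8114 = -1.5360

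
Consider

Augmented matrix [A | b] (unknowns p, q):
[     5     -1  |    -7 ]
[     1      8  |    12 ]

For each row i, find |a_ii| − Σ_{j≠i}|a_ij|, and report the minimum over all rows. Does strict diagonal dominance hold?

4

row 1: |5| − (1) = 4
row 2: |8| − (1) = 7
minimum over rows = 4 → strictly diagonally dominant (convergence guaranteed)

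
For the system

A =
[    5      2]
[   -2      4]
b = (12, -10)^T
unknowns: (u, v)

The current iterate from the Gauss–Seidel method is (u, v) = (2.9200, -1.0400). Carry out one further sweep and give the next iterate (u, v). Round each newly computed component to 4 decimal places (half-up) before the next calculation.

One sweep:
  u = (12 - (2)·-1.0400) / (5) = 2.8160
  v = (-10 - (-2)·2.8160) / (4) = -1.0920

(2.8160, -1.0920)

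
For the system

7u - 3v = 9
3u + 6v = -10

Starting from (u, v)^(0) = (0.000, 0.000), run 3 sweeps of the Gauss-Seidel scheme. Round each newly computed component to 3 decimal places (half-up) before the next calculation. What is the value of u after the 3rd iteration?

Iteration 1:
  u = (9 - (-3)·0.000) / (7) = 1.286
  v = (-10 - (3)·1.286) / (6) = -2.310
Iteration 2:
  u = (9 - (-3)·-2.310) / (7) = 0.296
  v = (-10 - (3)·0.296) / (6) = -1.815
Iteration 3:
  u = (9 - (-3)·-1.815) / (7) = 0.508
  v = (-10 - (3)·0.508) / (6) = -1.921

0.508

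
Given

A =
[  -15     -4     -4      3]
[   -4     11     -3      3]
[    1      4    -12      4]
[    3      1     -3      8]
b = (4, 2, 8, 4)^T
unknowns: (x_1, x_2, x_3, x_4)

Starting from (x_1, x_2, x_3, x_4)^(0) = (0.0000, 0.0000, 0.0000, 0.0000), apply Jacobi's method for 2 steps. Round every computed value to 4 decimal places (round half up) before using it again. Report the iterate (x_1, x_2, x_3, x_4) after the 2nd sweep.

Iteration 1:
  x_1 = (4 - (-4)·0.0000 - (-4)·0.0000 - (3)·0.0000) / (-15) = -0.2667
  x_2 = (2 - (-4)·0.0000 - (-3)·0.0000 - (3)·0.0000) / (11) = 0.1818
  x_3 = (8 - (1)·0.0000 - (4)·0.0000 - (4)·0.0000) / (-12) = -0.6667
  x_4 = (4 - (3)·0.0000 - (1)·0.0000 - (-3)·0.0000) / (8) = 0.5000
Iteration 2:
  x_1 = (4 - (-4)·0.1818 - (-4)·-0.6667 - (3)·0.5000) / (-15) = -0.0374
  x_2 = (2 - (-4)·-0.2667 - (-3)·-0.6667 - (3)·0.5000) / (11) = -0.2334
  x_3 = (8 - (1)·-0.2667 - (4)·0.1818 - (4)·0.5000) / (-12) = -0.4616
  x_4 = (4 - (3)·-0.2667 - (1)·0.1818 - (-3)·-0.6667) / (8) = 0.3273

(-0.0374, -0.2334, -0.4616, 0.3273)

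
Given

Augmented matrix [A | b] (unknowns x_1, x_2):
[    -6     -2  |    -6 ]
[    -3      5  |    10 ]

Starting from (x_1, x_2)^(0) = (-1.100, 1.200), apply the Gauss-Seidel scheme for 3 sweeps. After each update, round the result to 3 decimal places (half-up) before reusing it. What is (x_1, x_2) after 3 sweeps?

(0.291, 2.175)

Iteration 1:
  x_1 = (-6 - (-2)·1.200) / (-6) = 0.600
  x_2 = (10 - (-3)·0.600) / (5) = 2.360
Iteration 2:
  x_1 = (-6 - (-2)·2.360) / (-6) = 0.213
  x_2 = (10 - (-3)·0.213) / (5) = 2.128
Iteration 3:
  x_1 = (-6 - (-2)·2.128) / (-6) = 0.291
  x_2 = (10 - (-3)·0.291) / (5) = 2.175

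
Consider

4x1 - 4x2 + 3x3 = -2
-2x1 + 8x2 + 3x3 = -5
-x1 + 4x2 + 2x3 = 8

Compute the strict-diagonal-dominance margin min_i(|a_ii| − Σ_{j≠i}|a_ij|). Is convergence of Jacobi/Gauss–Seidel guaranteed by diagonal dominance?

row 1: |4| − (4+3) = -3
row 2: |8| − (2+3) = 3
row 3: |2| − (1+4) = -3
minimum over rows = -3 → not strictly diagonally dominant

-3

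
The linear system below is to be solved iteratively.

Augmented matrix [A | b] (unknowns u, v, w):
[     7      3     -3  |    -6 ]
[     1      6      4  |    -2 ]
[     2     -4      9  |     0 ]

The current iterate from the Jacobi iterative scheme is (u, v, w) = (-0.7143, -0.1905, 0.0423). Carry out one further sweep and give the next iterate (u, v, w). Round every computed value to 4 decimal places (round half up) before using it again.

One sweep:
  u = (-6 - (3)·-0.1905 - (-3)·0.0423) / (7) = -0.7574
  v = (-2 - (1)·-0.7143 - (4)·0.0423) / (6) = -0.2425
  w = (0 - (2)·-0.7143 - (-4)·-0.1905) / (9) = 0.0741

(-0.7574, -0.2425, 0.0741)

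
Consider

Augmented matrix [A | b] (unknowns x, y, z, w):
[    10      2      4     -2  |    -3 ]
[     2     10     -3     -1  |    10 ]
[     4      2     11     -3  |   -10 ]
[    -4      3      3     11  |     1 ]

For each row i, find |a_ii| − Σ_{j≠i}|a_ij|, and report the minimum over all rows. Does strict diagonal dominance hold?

1

row 1: |10| − (2+4+2) = 2
row 2: |10| − (2+3+1) = 4
row 3: |11| − (4+2+3) = 2
row 4: |11| − (4+3+3) = 1
minimum over rows = 1 → strictly diagonally dominant (convergence guaranteed)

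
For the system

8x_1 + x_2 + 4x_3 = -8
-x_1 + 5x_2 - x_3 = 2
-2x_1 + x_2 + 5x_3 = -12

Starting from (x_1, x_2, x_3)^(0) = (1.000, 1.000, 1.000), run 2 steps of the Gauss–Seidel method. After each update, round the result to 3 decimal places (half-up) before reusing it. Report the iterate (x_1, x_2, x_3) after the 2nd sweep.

Iteration 1:
  x_1 = (-8 - (1)·1.000 - (4)·1.000) / (8) = -1.625
  x_2 = (2 - (-1)·-1.625 - (-1)·1.000) / (5) = 0.275
  x_3 = (-12 - (-2)·-1.625 - (1)·0.275) / (5) = -3.105
Iteration 2:
  x_1 = (-8 - (1)·0.275 - (4)·-3.105) / (8) = 0.518
  x_2 = (2 - (-1)·0.518 - (-1)·-3.105) / (5) = -0.117
  x_3 = (-12 - (-2)·0.518 - (1)·-0.117) / (5) = -2.169

(0.518, -0.117, -2.169)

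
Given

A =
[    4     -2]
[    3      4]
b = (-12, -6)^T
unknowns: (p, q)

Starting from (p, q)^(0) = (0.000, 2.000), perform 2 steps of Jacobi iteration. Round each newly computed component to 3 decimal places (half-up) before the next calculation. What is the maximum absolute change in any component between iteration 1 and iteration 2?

1.750

Iteration 1:
  p = (-12 - (-2)·2.000) / (4) = -2.000
  q = (-6 - (3)·0.000) / (4) = -1.500
Iteration 2:
  p = (-12 - (-2)·-1.500) / (4) = -3.750
  q = (-6 - (3)·-2.000) / (4) = 0.000
Change: (-1.750, 1.500) → max |·| = 1.750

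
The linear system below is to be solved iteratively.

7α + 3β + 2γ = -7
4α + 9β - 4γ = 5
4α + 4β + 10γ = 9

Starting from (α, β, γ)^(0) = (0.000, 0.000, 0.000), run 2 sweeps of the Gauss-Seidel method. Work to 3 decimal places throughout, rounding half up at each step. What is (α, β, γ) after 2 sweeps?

(-1.686, 1.705, 0.892)

Iteration 1:
  α = (-7 - (3)·0.000 - (2)·0.000) / (7) = -1.000
  β = (5 - (4)·-1.000 - (-4)·0.000) / (9) = 1.000
  γ = (9 - (4)·-1.000 - (4)·1.000) / (10) = 0.900
Iteration 2:
  α = (-7 - (3)·1.000 - (2)·0.900) / (7) = -1.686
  β = (5 - (4)·-1.686 - (-4)·0.900) / (9) = 1.705
  γ = (9 - (4)·-1.686 - (4)·1.705) / (10) = 0.892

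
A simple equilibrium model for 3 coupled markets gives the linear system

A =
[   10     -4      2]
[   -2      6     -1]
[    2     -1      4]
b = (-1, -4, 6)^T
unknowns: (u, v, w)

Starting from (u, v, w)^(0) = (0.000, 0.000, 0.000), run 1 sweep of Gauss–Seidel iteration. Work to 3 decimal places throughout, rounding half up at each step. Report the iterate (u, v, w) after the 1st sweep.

Iteration 1:
  u = (-1 - (-4)·0.000 - (2)·0.000) / (10) = -0.100
  v = (-4 - (-2)·-0.100 - (-1)·0.000) / (6) = -0.700
  w = (6 - (2)·-0.100 - (-1)·-0.700) / (4) = 1.375

(-0.100, -0.700, 1.375)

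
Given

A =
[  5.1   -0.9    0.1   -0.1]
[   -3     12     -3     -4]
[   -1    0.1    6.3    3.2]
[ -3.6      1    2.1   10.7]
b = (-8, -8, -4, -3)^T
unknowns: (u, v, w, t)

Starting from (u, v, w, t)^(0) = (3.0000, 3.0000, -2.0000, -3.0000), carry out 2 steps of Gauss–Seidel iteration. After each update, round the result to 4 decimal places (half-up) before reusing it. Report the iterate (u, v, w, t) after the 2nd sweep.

Iteration 1:
  u = (-8 - (-0.9)·3.0000 - (0.1)·-2.0000 - (-0.1)·-3.0000) / (5.1) = -1.0588
  v = (-8 - (-3)·-1.0588 - (-3)·-2.0000 - (-4)·-3.0000) / (12) = -2.4314
  w = (-4 - (-1)·-1.0588 - (0.1)·-2.4314 - (3.2)·-3.0000) / (6.3) = 0.7594
  t = (-3 - (-3.6)·-1.0588 - (1)·-2.4314 - (2.1)·0.7594) / (10.7) = -0.5584
Iteration 2:
  u = (-8 - (-0.9)·-2.4314 - (0.1)·0.7594 - (-0.1)·-0.5584) / (5.1) = -2.0235
  v = (-8 - (-3)·-2.0235 - (-3)·0.7594 - (-4)·-0.5584) / (12) = -1.1688
  w = (-4 - (-1)·-2.0235 - (0.1)·-1.1688 - (3.2)·-0.5584) / (6.3) = -0.6539
  t = (-3 - (-3.6)·-2.0235 - (1)·-1.1688 - (2.1)·-0.6539) / (10.7) = -0.7236

(-2.0235, -1.1688, -0.6539, -0.7236)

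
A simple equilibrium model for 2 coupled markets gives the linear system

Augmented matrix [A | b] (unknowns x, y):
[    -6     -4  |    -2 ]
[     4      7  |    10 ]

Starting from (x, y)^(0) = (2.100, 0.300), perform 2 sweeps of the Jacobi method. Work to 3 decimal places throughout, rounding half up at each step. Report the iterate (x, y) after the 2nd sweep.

(0.181, 1.353)

Iteration 1:
  x = (-2 - (-4)·0.300) / (-6) = 0.133
  y = (10 - (4)·2.100) / (7) = 0.229
Iteration 2:
  x = (-2 - (-4)·0.229) / (-6) = 0.181
  y = (10 - (4)·0.133) / (7) = 1.353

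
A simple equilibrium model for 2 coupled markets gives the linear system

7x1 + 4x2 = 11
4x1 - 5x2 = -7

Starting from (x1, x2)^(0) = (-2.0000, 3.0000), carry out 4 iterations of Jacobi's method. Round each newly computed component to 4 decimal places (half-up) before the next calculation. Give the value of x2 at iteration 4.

2.0694

Iteration 1:
  x1 = (11 - (4)·3.0000) / (7) = -0.1429
  x2 = (-7 - (4)·-2.0000) / (-5) = -0.2000
Iteration 2:
  x1 = (11 - (4)·-0.2000) / (7) = 1.6857
  x2 = (-7 - (4)·-0.1429) / (-5) = 1.2857
Iteration 3:
  x1 = (11 - (4)·1.2857) / (7) = 0.8367
  x2 = (-7 - (4)·1.6857) / (-5) = 2.7486
Iteration 4:
  x1 = (11 - (4)·2.7486) / (7) = 0.0008
  x2 = (-7 - (4)·0.8367) / (-5) = 2.0694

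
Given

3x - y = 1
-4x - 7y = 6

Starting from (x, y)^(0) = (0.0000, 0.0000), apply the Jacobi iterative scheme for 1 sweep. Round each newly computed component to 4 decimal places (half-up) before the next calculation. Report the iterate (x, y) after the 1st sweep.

Iteration 1:
  x = (1 - (-1)·0.0000) / (3) = 0.3333
  y = (6 - (-4)·0.0000) / (-7) = -0.8571

(0.3333, -0.8571)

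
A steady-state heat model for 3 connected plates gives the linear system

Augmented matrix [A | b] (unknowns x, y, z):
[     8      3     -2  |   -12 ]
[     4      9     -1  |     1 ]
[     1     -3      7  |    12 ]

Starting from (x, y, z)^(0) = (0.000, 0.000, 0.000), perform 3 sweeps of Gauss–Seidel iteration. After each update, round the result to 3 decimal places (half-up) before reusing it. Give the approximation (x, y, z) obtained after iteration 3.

(-1.271, 0.929, 2.294)

Iteration 1:
  x = (-12 - (3)·0.000 - (-2)·0.000) / (8) = -1.500
  y = (1 - (4)·-1.500 - (-1)·0.000) / (9) = 0.778
  z = (12 - (1)·-1.500 - (-3)·0.778) / (7) = 2.262
Iteration 2:
  x = (-12 - (3)·0.778 - (-2)·2.262) / (8) = -1.226
  y = (1 - (4)·-1.226 - (-1)·2.262) / (9) = 0.907
  z = (12 - (1)·-1.226 - (-3)·0.907) / (7) = 2.278
Iteration 3:
  x = (-12 - (3)·0.907 - (-2)·2.278) / (8) = -1.271
  y = (1 - (4)·-1.271 - (-1)·2.278) / (9) = 0.929
  z = (12 - (1)·-1.271 - (-3)·0.929) / (7) = 2.294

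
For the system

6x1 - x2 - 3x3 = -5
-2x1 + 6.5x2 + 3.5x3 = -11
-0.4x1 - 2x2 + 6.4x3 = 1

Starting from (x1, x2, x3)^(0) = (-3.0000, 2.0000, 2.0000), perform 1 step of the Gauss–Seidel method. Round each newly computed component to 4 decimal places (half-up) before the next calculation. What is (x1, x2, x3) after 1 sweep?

Iteration 1:
  x1 = (-5 - (-1)·2.0000 - (-3)·2.0000) / (6) = 0.5000
  x2 = (-11 - (-2)·0.5000 - (3.5)·2.0000) / (6.5) = -2.6154
  x3 = (1 - (-0.4)·0.5000 - (-2)·-2.6154) / (6.4) = -0.6298

(0.5000, -2.6154, -0.6298)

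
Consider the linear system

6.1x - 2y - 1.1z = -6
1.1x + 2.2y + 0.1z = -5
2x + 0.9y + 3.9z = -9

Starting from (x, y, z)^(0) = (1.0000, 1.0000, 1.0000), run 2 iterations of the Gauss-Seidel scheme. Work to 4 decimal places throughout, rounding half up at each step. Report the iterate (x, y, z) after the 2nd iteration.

Iteration 1:
  x = (-6 - (-2)·1.0000 - (-1.1)·1.0000) / (6.1) = -0.4754
  y = (-5 - (1.1)·-0.4754 - (0.1)·1.0000) / (2.2) = -2.0805
  z = (-9 - (2)·-0.4754 - (0.9)·-2.0805) / (3.9) = -1.5838
Iteration 2:
  x = (-6 - (-2)·-2.0805 - (-1.1)·-1.5838) / (6.1) = -1.9513
  y = (-5 - (1.1)·-1.9513 - (0.1)·-1.5838) / (2.2) = -1.2251
  z = (-9 - (2)·-1.9513 - (0.9)·-1.2251) / (3.9) = -1.0243

(-1.9513, -1.2251, -1.0243)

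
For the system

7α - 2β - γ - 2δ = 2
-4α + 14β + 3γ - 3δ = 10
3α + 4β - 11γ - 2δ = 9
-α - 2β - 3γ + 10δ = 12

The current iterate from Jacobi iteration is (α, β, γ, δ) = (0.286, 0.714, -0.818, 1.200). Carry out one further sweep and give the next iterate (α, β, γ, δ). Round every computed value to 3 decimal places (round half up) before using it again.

(0.716, 1.228, -0.699, 1.126)

One sweep:
  α = (2 - (-2)·0.714 - (-1)·-0.818 - (-2)·1.200) / (7) = 0.716
  β = (10 - (-4)·0.286 - (3)·-0.818 - (-3)·1.200) / (14) = 1.228
  γ = (9 - (3)·0.286 - (4)·0.714 - (-2)·1.200) / (-11) = -0.699
  δ = (12 - (-1)·0.286 - (-2)·0.714 - (-3)·-0.818) / (10) = 1.126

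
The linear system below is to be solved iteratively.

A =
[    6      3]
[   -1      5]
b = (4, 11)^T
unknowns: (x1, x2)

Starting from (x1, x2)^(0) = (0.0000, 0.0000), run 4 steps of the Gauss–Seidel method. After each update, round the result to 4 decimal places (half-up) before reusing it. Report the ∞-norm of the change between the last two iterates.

Iteration 1:
  x1 = (4 - (3)·0.0000) / (6) = 0.6667
  x2 = (11 - (-1)·0.6667) / (5) = 2.3333
Iteration 2:
  x1 = (4 - (3)·2.3333) / (6) = -0.5000
  x2 = (11 - (-1)·-0.5000) / (5) = 2.1000
Iteration 3:
  x1 = (4 - (3)·2.1000) / (6) = -0.3833
  x2 = (11 - (-1)·-0.3833) / (5) = 2.1233
Iteration 4:
  x1 = (4 - (3)·2.1233) / (6) = -0.3950
  x2 = (11 - (-1)·-0.3950) / (5) = 2.1210
Change: (-0.0117, -0.0023) → max |·| = 0.0117

0.0117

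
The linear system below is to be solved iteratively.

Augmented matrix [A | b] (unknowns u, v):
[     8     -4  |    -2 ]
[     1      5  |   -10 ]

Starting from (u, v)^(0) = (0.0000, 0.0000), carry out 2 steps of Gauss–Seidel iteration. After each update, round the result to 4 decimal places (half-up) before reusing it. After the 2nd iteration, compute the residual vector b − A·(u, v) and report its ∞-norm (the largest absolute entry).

0.7800

Iteration 1:
  u = (-2 - (-4)·0.0000) / (8) = -0.2500
  v = (-10 - (1)·-0.2500) / (5) = -1.9500
Iteration 2:
  u = (-2 - (-4)·-1.9500) / (8) = -1.2250
  v = (-10 - (1)·-1.2250) / (5) = -1.7550
Residual b − A·x = (0.7800, 0.0000); ∞-norm = 0.7800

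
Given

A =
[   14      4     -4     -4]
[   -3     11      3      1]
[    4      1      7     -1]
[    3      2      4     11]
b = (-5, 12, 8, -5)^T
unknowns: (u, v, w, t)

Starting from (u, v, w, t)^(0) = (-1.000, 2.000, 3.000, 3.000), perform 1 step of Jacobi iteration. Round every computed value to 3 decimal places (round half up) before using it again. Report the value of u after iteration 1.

Iteration 1:
  u = (-5 - (4)·2.000 - (-4)·3.000 - (-4)·3.000) / (14) = 0.786
  v = (12 - (-3)·-1.000 - (3)·3.000 - (1)·3.000) / (11) = -0.273
  w = (8 - (4)·-1.000 - (1)·2.000 - (-1)·3.000) / (7) = 1.857
  t = (-5 - (3)·-1.000 - (2)·2.000 - (4)·3.000) / (11) = -1.636

0.786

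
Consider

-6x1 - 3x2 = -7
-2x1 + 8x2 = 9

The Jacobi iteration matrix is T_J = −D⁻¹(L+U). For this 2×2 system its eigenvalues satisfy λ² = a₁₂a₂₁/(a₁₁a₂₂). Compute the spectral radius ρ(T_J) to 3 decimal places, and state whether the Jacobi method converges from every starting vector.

a₁₂a₂₁/(a₁₁a₂₂) = (-3)·(-2) / ((-6)·(8)) = -0.125000
ρ = √|-0.125000| = √0.125000 = 0.354
ρ < 1, so Jacobi converges

0.354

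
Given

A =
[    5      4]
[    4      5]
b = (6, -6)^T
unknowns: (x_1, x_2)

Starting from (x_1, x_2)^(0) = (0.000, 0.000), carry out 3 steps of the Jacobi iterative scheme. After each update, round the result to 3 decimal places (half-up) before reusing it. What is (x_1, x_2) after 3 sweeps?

(2.928, -2.928)

Iteration 1:
  x_1 = (6 - (4)·0.000) / (5) = 1.200
  x_2 = (-6 - (4)·0.000) / (5) = -1.200
Iteration 2:
  x_1 = (6 - (4)·-1.200) / (5) = 2.160
  x_2 = (-6 - (4)·1.200) / (5) = -2.160
Iteration 3:
  x_1 = (6 - (4)·-2.160) / (5) = 2.928
  x_2 = (-6 - (4)·2.160) / (5) = -2.928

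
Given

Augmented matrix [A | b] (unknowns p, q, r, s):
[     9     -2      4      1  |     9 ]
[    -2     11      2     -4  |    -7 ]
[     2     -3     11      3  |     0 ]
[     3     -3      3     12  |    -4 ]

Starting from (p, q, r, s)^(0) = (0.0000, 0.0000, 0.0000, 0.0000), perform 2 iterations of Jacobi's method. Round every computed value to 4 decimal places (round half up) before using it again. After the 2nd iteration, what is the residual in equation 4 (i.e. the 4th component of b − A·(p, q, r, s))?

Iteration 1:
  p = (9 - (-2)·0.0000 - (4)·0.0000 - (1)·0.0000) / (9) = 1.0000
  q = (-7 - (-2)·0.0000 - (2)·0.0000 - (-4)·0.0000) / (11) = -0.6364
  r = (0 - (2)·0.0000 - (-3)·0.0000 - (3)·0.0000) / (11) = 0.0000
  s = (-4 - (3)·0.0000 - (-3)·0.0000 - (3)·0.0000) / (12) = -0.3333
Iteration 2:
  p = (9 - (-2)·-0.6364 - (4)·0.0000 - (1)·-0.3333) / (9) = 0.8956
  q = (-7 - (-2)·1.0000 - (2)·0.0000 - (-4)·-0.3333) / (11) = -0.5757
  r = (0 - (2)·1.0000 - (-3)·-0.6364 - (3)·-0.3333) / (11) = -0.2645
  s = (-4 - (3)·1.0000 - (-3)·-0.6364 - (3)·0.0000) / (12) = -0.7424
Residual b − A·x = (1.5886, -1.3167, 1.6184, 1.2884)

1.2884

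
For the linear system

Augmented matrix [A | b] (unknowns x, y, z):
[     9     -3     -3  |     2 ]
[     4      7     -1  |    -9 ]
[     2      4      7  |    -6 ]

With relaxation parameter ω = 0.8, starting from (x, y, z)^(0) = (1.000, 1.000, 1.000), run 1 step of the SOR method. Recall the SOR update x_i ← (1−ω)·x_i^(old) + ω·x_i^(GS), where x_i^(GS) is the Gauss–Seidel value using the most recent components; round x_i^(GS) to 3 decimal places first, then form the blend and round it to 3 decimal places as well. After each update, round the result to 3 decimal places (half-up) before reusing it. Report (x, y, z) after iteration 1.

(0.911, -1.130, -0.178)

Iteration 1:
  x: GS value = (2 - (-3)·1.000 - (-3)·1.000) / (9) = 0.889;  x ← (1−ω)·1.000 + ω·0.889 = 0.911
  y: GS value = (-9 - (4)·0.911 - (-1)·1.000) / (7) = -1.663;  y ← (1−ω)·1.000 + ω·-1.663 = -1.130
  z: GS value = (-6 - (2)·0.911 - (4)·-1.130) / (7) = -0.472;  z ← (1−ω)·1.000 + ω·-0.472 = -0.178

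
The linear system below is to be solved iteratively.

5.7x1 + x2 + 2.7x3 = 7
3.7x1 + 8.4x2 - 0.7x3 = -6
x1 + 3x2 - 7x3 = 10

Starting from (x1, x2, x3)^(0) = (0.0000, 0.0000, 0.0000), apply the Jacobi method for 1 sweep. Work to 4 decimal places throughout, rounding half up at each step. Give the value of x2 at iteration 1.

-0.7143

Iteration 1:
  x1 = (7 - (1)·0.0000 - (2.7)·0.0000) / (5.7) = 1.2281
  x2 = (-6 - (3.7)·0.0000 - (-0.7)·0.0000) / (8.4) = -0.7143
  x3 = (10 - (1)·0.0000 - (3)·0.0000) / (-7) = -1.4286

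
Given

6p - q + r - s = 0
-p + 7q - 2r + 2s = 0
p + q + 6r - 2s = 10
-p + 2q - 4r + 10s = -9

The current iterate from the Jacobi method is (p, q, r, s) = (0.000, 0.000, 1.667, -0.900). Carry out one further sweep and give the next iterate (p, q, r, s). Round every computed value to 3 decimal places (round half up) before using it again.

One sweep:
  p = (0 - (-1)·0.000 - (1)·1.667 - (-1)·-0.900) / (6) = -0.428
  q = (0 - (-1)·0.000 - (-2)·1.667 - (2)·-0.900) / (7) = 0.733
  r = (10 - (1)·0.000 - (1)·0.000 - (-2)·-0.900) / (6) = 1.367
  s = (-9 - (-1)·0.000 - (2)·0.000 - (-4)·1.667) / (10) = -0.233

(-0.428, 0.733, 1.367, -0.233)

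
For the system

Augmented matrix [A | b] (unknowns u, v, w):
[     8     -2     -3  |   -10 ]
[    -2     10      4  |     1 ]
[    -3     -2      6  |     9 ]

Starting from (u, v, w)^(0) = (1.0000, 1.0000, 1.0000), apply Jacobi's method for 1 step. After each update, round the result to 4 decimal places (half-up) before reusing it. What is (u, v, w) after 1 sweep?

Iteration 1:
  u = (-10 - (-2)·1.0000 - (-3)·1.0000) / (8) = -0.6250
  v = (1 - (-2)·1.0000 - (4)·1.0000) / (10) = -0.1000
  w = (9 - (-3)·1.0000 - (-2)·1.0000) / (6) = 2.3333

(-0.6250, -0.1000, 2.3333)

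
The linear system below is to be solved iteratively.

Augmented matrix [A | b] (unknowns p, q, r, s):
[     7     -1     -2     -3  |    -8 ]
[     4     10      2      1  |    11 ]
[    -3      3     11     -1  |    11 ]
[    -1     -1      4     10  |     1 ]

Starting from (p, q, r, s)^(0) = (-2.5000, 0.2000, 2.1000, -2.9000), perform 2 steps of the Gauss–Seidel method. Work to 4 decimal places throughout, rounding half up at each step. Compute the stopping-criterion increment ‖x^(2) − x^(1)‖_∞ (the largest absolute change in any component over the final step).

0.8697

Iteration 1:
  p = (-8 - (-1)·0.2000 - (-2)·2.1000 - (-3)·-2.9000) / (7) = -1.7571
  q = (11 - (4)·-1.7571 - (2)·2.1000 - (1)·-2.9000) / (10) = 1.6728
  r = (11 - (-3)·-1.7571 - (3)·1.6728 - (-1)·-2.9000) / (11) = -0.1991
  s = (1 - (-1)·-1.7571 - (-1)·1.6728 - (4)·-0.1991) / (10) = 0.1712
Iteration 2:
  p = (-8 - (-1)·1.6728 - (-2)·-0.1991 - (-3)·0.1712) / (7) = -0.8874
  q = (11 - (4)·-0.8874 - (2)·-0.1991 - (1)·0.1712) / (10) = 1.4777
  r = (11 - (-3)·-0.8874 - (3)·1.4777 - (-1)·0.1712) / (11) = 0.3705
  s = (1 - (-1)·-0.8874 - (-1)·1.4777 - (4)·0.3705) / (10) = 0.0108
Change: (0.8697, -0.1951, 0.5696, -0.1604) → max |·| = 0.8697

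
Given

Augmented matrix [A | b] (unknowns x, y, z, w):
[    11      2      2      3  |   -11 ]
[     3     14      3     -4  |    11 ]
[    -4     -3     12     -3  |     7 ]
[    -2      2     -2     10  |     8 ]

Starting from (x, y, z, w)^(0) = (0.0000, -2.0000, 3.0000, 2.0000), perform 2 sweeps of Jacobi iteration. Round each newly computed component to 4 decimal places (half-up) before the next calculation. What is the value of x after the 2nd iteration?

-1.7268

Iteration 1:
  x = (-11 - (2)·-2.0000 - (2)·3.0000 - (3)·2.0000) / (11) = -1.7273
  y = (11 - (3)·0.0000 - (3)·3.0000 - (-4)·2.0000) / (14) = 0.7143
  z = (7 - (-4)·0.0000 - (-3)·-2.0000 - (-3)·2.0000) / (12) = 0.5833
  w = (8 - (-2)·0.0000 - (2)·-2.0000 - (-2)·3.0000) / (10) = 1.8000
Iteration 2:
  x = (-11 - (2)·0.7143 - (2)·0.5833 - (3)·1.8000) / (11) = -1.7268
  y = (11 - (3)·-1.7273 - (3)·0.5833 - (-4)·1.8000) / (14) = 1.5451
  z = (7 - (-4)·-1.7273 - (-3)·0.7143 - (-3)·1.8000) / (12) = 0.6361
  w = (8 - (-2)·-1.7273 - (2)·0.7143 - (-2)·0.5833) / (10) = 0.4283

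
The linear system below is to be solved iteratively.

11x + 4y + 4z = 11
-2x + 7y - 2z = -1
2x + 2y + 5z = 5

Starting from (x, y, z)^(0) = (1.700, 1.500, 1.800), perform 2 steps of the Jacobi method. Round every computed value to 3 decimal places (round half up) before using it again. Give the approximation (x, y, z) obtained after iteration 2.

(0.790, -0.280, 0.737)

Iteration 1:
  x = (11 - (4)·1.500 - (4)·1.800) / (11) = -0.200
  y = (-1 - (-2)·1.700 - (-2)·1.800) / (7) = 0.857
  z = (5 - (2)·1.700 - (2)·1.500) / (5) = -0.280
Iteration 2:
  x = (11 - (4)·0.857 - (4)·-0.280) / (11) = 0.790
  y = (-1 - (-2)·-0.200 - (-2)·-0.280) / (7) = -0.280
  z = (5 - (2)·-0.200 - (2)·0.857) / (5) = 0.737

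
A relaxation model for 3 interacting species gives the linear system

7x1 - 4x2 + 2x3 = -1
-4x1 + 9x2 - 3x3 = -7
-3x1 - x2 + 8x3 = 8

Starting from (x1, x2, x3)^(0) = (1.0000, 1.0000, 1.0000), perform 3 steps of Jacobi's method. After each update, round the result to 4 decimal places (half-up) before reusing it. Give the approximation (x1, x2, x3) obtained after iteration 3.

(-0.5663, -0.6805, 0.7589)

Iteration 1:
  x1 = (-1 - (-4)·1.0000 - (2)·1.0000) / (7) = 0.1429
  x2 = (-7 - (-4)·1.0000 - (-3)·1.0000) / (9) = 0.0000
  x3 = (8 - (-3)·1.0000 - (-1)·1.0000) / (8) = 1.5000
Iteration 2:
  x1 = (-1 - (-4)·0.0000 - (2)·1.5000) / (7) = -0.5714
  x2 = (-7 - (-4)·0.1429 - (-3)·1.5000) / (9) = -0.2143
  x3 = (8 - (-3)·0.1429 - (-1)·0.0000) / (8) = 1.0536
Iteration 3:
  x1 = (-1 - (-4)·-0.2143 - (2)·1.0536) / (7) = -0.5663
  x2 = (-7 - (-4)·-0.5714 - (-3)·1.0536) / (9) = -0.6805
  x3 = (8 - (-3)·-0.5714 - (-1)·-0.2143) / (8) = 0.7589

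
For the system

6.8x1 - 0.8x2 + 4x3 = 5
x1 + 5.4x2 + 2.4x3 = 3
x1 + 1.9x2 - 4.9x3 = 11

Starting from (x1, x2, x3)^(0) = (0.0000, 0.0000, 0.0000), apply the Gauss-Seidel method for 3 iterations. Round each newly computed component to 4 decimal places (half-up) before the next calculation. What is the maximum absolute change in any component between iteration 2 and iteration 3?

0.2129

Iteration 1:
  x1 = (5 - (-0.8)·0.0000 - (4)·0.0000) / (6.8) = 0.7353
  x2 = (3 - (1)·0.7353 - (2.4)·0.0000) / (5.4) = 0.4194
  x3 = (11 - (1)·0.7353 - (1.9)·0.4194) / (-4.9) = -1.9322
Iteration 2:
  x1 = (5 - (-0.8)·0.4194 - (4)·-1.9322) / (6.8) = 1.9212
  x2 = (3 - (1)·1.9212 - (2.4)·-1.9322) / (5.4) = 1.0585
  x3 = (11 - (1)·1.9212 - (1.9)·1.0585) / (-4.9) = -1.4424
Iteration 3:
  x1 = (5 - (-0.8)·1.0585 - (4)·-1.4424) / (6.8) = 1.7083
  x2 = (3 - (1)·1.7083 - (2.4)·-1.4424) / (5.4) = 0.8803
  x3 = (11 - (1)·1.7083 - (1.9)·0.8803) / (-4.9) = -1.5549
Change: (-0.2129, -0.1782, -0.1125) → max |·| = 0.2129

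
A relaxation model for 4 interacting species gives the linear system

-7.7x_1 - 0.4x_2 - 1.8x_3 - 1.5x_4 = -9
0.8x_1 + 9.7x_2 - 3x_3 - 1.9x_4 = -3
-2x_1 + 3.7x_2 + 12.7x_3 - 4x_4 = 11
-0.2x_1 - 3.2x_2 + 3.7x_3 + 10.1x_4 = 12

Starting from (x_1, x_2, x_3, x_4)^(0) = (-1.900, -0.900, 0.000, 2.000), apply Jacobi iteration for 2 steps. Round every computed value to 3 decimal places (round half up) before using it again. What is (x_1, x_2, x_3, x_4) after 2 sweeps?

(0.647, 0.243, 1.199, 0.746)

Iteration 1:
  x_1 = (-9 - (-0.4)·-0.900 - (-1.8)·0.000 - (-1.5)·2.000) / (-7.7) = 0.826
  x_2 = (-3 - (0.8)·-1.900 - (-3)·0.000 - (-1.9)·2.000) / (9.7) = 0.239
  x_3 = (11 - (-2)·-1.900 - (3.7)·-0.900 - (-4)·2.000) / (12.7) = 1.459
  x_4 = (12 - (-0.2)·-1.900 - (-3.2)·-0.900 - (3.7)·0.000) / (10.1) = 0.865
Iteration 2:
  x_1 = (-9 - (-0.4)·0.239 - (-1.8)·1.459 - (-1.5)·0.865) / (-7.7) = 0.647
  x_2 = (-3 - (0.8)·0.826 - (-3)·1.459 - (-1.9)·0.865) / (9.7) = 0.243
  x_3 = (11 - (-2)·0.826 - (3.7)·0.239 - (-4)·0.865) / (12.7) = 1.199
  x_4 = (12 - (-0.2)·0.826 - (-3.2)·0.239 - (3.7)·1.459) / (10.1) = 0.746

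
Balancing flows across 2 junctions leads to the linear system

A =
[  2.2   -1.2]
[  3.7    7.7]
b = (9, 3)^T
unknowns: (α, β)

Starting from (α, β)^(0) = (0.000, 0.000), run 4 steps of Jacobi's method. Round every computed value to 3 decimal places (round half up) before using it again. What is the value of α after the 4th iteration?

3.175

Iteration 1:
  α = (9 - (-1.2)·0.000) / (2.2) = 4.091
  β = (3 - (3.7)·0.000) / (7.7) = 0.390
Iteration 2:
  α = (9 - (-1.2)·0.390) / (2.2) = 4.304
  β = (3 - (3.7)·4.091) / (7.7) = -1.576
Iteration 3:
  α = (9 - (-1.2)·-1.576) / (2.2) = 3.231
  β = (3 - (3.7)·4.304) / (7.7) = -1.679
Iteration 4:
  α = (9 - (-1.2)·-1.679) / (2.2) = 3.175
  β = (3 - (3.7)·3.231) / (7.7) = -1.163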